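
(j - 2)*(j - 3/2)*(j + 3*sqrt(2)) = j^3 - 7*j^2/2 + 3*sqrt(2)*j^2 - 21*sqrt(2)*j/2 + 3*j + 9*sqrt(2)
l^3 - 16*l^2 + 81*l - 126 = (l - 7)*(l - 6)*(l - 3)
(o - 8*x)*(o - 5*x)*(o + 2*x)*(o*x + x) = o^4*x - 11*o^3*x^2 + o^3*x + 14*o^2*x^3 - 11*o^2*x^2 + 80*o*x^4 + 14*o*x^3 + 80*x^4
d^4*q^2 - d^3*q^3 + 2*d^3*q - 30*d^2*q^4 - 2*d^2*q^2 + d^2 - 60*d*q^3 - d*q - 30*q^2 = (d - 6*q)*(d + 5*q)*(d*q + 1)^2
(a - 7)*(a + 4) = a^2 - 3*a - 28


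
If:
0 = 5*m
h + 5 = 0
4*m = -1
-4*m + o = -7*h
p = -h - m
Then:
No Solution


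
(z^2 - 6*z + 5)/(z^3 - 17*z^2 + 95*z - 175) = (z - 1)/(z^2 - 12*z + 35)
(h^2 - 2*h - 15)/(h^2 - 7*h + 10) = (h + 3)/(h - 2)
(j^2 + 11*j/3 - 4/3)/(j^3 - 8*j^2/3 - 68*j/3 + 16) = (3*j - 1)/(3*j^2 - 20*j + 12)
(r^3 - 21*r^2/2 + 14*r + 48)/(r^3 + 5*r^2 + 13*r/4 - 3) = 2*(r^2 - 12*r + 32)/(2*r^2 + 7*r - 4)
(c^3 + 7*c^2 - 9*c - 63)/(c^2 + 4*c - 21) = c + 3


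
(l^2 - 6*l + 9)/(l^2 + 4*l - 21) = (l - 3)/(l + 7)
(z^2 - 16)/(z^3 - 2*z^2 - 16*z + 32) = 1/(z - 2)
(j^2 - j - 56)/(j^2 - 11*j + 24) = (j + 7)/(j - 3)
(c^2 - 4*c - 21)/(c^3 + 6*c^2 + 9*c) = (c - 7)/(c*(c + 3))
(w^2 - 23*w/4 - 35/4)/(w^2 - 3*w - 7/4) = (-4*w^2 + 23*w + 35)/(-4*w^2 + 12*w + 7)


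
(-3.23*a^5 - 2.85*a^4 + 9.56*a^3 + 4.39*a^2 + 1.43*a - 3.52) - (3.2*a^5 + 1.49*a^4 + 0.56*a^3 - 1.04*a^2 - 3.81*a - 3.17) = -6.43*a^5 - 4.34*a^4 + 9.0*a^3 + 5.43*a^2 + 5.24*a - 0.35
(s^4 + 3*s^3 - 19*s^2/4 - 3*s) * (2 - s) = -s^5 - s^4 + 43*s^3/4 - 13*s^2/2 - 6*s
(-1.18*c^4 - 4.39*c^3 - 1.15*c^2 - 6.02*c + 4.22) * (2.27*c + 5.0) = -2.6786*c^5 - 15.8653*c^4 - 24.5605*c^3 - 19.4154*c^2 - 20.5206*c + 21.1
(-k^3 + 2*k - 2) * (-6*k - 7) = 6*k^4 + 7*k^3 - 12*k^2 - 2*k + 14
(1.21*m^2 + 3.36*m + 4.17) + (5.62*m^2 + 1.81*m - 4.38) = 6.83*m^2 + 5.17*m - 0.21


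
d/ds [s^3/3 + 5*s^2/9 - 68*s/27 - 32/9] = s^2 + 10*s/9 - 68/27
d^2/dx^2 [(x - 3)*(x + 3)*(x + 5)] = 6*x + 10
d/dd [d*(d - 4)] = 2*d - 4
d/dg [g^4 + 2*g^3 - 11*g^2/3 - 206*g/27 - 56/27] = 4*g^3 + 6*g^2 - 22*g/3 - 206/27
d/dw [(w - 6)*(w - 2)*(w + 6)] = 3*w^2 - 4*w - 36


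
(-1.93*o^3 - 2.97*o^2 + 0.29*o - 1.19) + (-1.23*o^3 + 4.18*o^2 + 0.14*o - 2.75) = -3.16*o^3 + 1.21*o^2 + 0.43*o - 3.94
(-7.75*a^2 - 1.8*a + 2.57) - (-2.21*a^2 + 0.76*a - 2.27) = -5.54*a^2 - 2.56*a + 4.84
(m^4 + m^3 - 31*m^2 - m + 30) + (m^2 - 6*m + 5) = m^4 + m^3 - 30*m^2 - 7*m + 35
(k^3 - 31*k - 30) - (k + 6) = k^3 - 32*k - 36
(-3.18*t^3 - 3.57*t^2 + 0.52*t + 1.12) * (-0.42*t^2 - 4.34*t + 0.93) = 1.3356*t^5 + 15.3006*t^4 + 12.318*t^3 - 6.0473*t^2 - 4.3772*t + 1.0416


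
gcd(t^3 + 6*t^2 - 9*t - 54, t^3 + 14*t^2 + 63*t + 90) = t^2 + 9*t + 18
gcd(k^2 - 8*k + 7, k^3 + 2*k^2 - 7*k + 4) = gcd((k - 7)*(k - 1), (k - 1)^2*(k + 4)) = k - 1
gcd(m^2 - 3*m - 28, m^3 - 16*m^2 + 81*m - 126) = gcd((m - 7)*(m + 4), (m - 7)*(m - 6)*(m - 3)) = m - 7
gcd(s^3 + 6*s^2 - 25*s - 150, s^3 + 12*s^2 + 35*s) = s + 5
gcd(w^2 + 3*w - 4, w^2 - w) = w - 1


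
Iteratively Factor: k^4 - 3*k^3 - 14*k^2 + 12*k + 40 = (k - 5)*(k^3 + 2*k^2 - 4*k - 8) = (k - 5)*(k - 2)*(k^2 + 4*k + 4) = (k - 5)*(k - 2)*(k + 2)*(k + 2)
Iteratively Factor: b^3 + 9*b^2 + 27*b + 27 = (b + 3)*(b^2 + 6*b + 9) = (b + 3)^2*(b + 3)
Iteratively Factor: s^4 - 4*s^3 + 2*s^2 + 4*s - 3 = (s - 1)*(s^3 - 3*s^2 - s + 3) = (s - 3)*(s - 1)*(s^2 - 1) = (s - 3)*(s - 1)*(s + 1)*(s - 1)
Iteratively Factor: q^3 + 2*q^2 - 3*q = (q - 1)*(q^2 + 3*q) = (q - 1)*(q + 3)*(q)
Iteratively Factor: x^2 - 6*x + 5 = (x - 1)*(x - 5)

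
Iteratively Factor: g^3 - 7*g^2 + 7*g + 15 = (g + 1)*(g^2 - 8*g + 15) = (g - 3)*(g + 1)*(g - 5)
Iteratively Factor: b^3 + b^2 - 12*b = (b + 4)*(b^2 - 3*b) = b*(b + 4)*(b - 3)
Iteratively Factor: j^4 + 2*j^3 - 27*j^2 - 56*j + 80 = (j + 4)*(j^3 - 2*j^2 - 19*j + 20) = (j - 1)*(j + 4)*(j^2 - j - 20) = (j - 1)*(j + 4)^2*(j - 5)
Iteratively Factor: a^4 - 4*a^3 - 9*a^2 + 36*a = (a - 3)*(a^3 - a^2 - 12*a) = (a - 3)*(a + 3)*(a^2 - 4*a) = a*(a - 3)*(a + 3)*(a - 4)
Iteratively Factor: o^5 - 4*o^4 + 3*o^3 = (o)*(o^4 - 4*o^3 + 3*o^2) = o*(o - 3)*(o^3 - o^2) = o*(o - 3)*(o - 1)*(o^2) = o^2*(o - 3)*(o - 1)*(o)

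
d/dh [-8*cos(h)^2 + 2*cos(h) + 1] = 2*(8*cos(h) - 1)*sin(h)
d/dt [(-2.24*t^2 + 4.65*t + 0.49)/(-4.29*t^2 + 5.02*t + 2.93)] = (8.7037*t^2 - 8.9222*t + 11.1647)/(18.4041*t^4 - 43.0716*t^3 + 0.0609999999999928*t^2 + 29.4172*t + 8.5849)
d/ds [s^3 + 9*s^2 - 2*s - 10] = 3*s^2 + 18*s - 2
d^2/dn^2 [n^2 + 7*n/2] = 2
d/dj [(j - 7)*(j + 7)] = 2*j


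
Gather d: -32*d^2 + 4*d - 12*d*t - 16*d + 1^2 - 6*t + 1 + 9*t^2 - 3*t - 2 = -32*d^2 + d*(-12*t - 12) + 9*t^2 - 9*t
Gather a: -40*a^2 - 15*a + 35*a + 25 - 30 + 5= -40*a^2 + 20*a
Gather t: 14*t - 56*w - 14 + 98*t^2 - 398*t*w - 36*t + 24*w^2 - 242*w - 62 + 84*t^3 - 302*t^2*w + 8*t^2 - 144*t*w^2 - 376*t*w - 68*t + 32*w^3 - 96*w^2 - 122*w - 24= 84*t^3 + t^2*(106 - 302*w) + t*(-144*w^2 - 774*w - 90) + 32*w^3 - 72*w^2 - 420*w - 100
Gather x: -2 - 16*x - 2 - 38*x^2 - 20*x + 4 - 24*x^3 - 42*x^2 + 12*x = -24*x^3 - 80*x^2 - 24*x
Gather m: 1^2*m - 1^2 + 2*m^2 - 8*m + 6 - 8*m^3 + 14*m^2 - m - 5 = -8*m^3 + 16*m^2 - 8*m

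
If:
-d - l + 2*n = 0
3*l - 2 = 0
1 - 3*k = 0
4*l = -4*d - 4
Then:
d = -5/3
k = 1/3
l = 2/3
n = -1/2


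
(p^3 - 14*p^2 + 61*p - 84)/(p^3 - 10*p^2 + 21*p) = (p - 4)/p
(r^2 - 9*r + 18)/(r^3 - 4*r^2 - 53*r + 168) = (r - 6)/(r^2 - r - 56)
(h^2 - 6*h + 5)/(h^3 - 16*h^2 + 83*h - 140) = (h - 1)/(h^2 - 11*h + 28)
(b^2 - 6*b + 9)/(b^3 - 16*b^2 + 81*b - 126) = (b - 3)/(b^2 - 13*b + 42)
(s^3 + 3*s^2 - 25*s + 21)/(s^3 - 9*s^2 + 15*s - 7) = (s^2 + 4*s - 21)/(s^2 - 8*s + 7)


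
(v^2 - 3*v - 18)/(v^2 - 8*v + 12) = (v + 3)/(v - 2)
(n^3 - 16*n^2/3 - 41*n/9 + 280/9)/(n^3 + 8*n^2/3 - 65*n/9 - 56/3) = (n - 5)/(n + 3)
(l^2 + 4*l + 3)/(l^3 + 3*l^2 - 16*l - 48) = (l + 1)/(l^2 - 16)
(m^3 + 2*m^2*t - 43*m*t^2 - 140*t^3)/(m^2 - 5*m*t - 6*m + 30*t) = (m^3 + 2*m^2*t - 43*m*t^2 - 140*t^3)/(m^2 - 5*m*t - 6*m + 30*t)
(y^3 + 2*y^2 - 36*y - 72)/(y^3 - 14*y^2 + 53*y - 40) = (y^3 + 2*y^2 - 36*y - 72)/(y^3 - 14*y^2 + 53*y - 40)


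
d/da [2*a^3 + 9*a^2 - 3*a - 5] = 6*a^2 + 18*a - 3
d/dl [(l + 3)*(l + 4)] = 2*l + 7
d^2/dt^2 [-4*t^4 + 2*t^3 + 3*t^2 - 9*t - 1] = -48*t^2 + 12*t + 6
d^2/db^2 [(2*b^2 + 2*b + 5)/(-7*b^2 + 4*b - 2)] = 2*(-154*b^3 - 651*b^2 + 504*b - 34)/(343*b^6 - 588*b^5 + 630*b^4 - 400*b^3 + 180*b^2 - 48*b + 8)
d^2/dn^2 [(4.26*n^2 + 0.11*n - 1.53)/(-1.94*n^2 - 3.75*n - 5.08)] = (61.1550080000001*n^3 + 286.44876*n^2 + 73.2889319999999*n - 202.80519)/(7.301384*n^6 + 42.3405*n^5 + 139.201014*n^4 + 274.476375*n^3 + 364.505748*n^2 + 290.322*n + 131.096512)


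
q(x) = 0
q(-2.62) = 0.00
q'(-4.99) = 0.00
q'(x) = 0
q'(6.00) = 0.00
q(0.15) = 0.00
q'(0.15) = 0.00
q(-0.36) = 0.00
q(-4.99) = 0.00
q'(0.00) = 0.00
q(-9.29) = 0.00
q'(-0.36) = 0.00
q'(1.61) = 0.00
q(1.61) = 0.00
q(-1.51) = 0.00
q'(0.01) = 0.00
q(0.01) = 0.00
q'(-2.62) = 0.00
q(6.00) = 0.00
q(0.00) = 0.00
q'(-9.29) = 0.00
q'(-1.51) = 0.00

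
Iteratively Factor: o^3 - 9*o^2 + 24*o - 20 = (o - 5)*(o^2 - 4*o + 4) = (o - 5)*(o - 2)*(o - 2)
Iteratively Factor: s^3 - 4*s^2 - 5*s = (s - 5)*(s^2 + s) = (s - 5)*(s + 1)*(s)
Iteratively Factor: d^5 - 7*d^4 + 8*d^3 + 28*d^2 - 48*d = (d - 2)*(d^4 - 5*d^3 - 2*d^2 + 24*d) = (d - 3)*(d - 2)*(d^3 - 2*d^2 - 8*d) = d*(d - 3)*(d - 2)*(d^2 - 2*d - 8) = d*(d - 4)*(d - 3)*(d - 2)*(d + 2)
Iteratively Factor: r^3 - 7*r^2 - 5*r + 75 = (r + 3)*(r^2 - 10*r + 25) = (r - 5)*(r + 3)*(r - 5)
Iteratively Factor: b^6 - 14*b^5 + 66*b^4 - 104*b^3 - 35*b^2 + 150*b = (b)*(b^5 - 14*b^4 + 66*b^3 - 104*b^2 - 35*b + 150) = b*(b - 5)*(b^4 - 9*b^3 + 21*b^2 + b - 30) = b*(b - 5)*(b - 2)*(b^3 - 7*b^2 + 7*b + 15) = b*(b - 5)^2*(b - 2)*(b^2 - 2*b - 3) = b*(b - 5)^2*(b - 2)*(b + 1)*(b - 3)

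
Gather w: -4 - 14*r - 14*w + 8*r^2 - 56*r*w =8*r^2 - 14*r + w*(-56*r - 14) - 4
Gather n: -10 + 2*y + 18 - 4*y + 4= 12 - 2*y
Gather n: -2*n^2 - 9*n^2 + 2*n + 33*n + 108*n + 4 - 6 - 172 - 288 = -11*n^2 + 143*n - 462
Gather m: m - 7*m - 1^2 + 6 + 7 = 12 - 6*m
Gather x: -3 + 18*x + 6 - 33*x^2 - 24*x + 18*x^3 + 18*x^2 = 18*x^3 - 15*x^2 - 6*x + 3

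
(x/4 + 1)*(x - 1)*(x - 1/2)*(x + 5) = x^4/4 + 15*x^3/8 + 7*x^2/4 - 51*x/8 + 5/2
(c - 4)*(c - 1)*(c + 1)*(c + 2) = c^4 - 2*c^3 - 9*c^2 + 2*c + 8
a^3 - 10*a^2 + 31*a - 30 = (a - 5)*(a - 3)*(a - 2)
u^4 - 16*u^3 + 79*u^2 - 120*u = u*(u - 8)*(u - 5)*(u - 3)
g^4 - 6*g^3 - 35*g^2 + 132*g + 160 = (g - 8)*(g - 4)*(g + 1)*(g + 5)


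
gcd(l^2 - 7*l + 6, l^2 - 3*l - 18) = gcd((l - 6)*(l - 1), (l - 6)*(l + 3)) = l - 6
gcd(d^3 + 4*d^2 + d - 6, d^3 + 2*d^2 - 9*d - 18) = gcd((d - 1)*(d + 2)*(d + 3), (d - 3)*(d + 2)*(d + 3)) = d^2 + 5*d + 6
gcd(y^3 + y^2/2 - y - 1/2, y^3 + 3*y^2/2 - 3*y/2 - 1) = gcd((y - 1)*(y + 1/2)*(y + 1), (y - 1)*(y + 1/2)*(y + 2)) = y^2 - y/2 - 1/2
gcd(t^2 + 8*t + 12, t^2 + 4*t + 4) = t + 2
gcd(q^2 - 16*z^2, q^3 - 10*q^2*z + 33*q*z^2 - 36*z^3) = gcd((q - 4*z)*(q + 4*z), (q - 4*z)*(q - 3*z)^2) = -q + 4*z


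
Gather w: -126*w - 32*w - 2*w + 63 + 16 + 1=80 - 160*w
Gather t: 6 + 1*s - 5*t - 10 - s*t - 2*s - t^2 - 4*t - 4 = -s - t^2 + t*(-s - 9) - 8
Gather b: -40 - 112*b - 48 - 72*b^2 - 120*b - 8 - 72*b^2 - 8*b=-144*b^2 - 240*b - 96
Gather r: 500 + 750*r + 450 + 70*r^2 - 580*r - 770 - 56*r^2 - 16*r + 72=14*r^2 + 154*r + 252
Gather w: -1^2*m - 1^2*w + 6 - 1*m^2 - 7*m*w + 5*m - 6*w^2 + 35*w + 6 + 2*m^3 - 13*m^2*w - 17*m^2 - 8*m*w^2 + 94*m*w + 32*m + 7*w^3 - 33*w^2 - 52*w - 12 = 2*m^3 - 18*m^2 + 36*m + 7*w^3 + w^2*(-8*m - 39) + w*(-13*m^2 + 87*m - 18)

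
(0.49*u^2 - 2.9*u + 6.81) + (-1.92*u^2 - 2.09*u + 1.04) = -1.43*u^2 - 4.99*u + 7.85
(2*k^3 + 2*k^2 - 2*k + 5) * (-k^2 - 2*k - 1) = -2*k^5 - 6*k^4 - 4*k^3 - 3*k^2 - 8*k - 5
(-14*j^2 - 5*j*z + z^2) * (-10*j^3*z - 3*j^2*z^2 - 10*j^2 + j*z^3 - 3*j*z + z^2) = 140*j^5*z + 92*j^4*z^2 + 140*j^4 - 9*j^3*z^3 + 92*j^3*z - 8*j^2*z^4 - 9*j^2*z^2 + j*z^5 - 8*j*z^3 + z^4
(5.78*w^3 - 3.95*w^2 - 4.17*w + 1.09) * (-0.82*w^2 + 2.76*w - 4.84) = -4.7396*w^5 + 19.1918*w^4 - 35.4578*w^3 + 6.715*w^2 + 23.1912*w - 5.2756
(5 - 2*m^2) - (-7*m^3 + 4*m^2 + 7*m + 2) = 7*m^3 - 6*m^2 - 7*m + 3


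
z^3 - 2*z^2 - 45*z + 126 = (z - 6)*(z - 3)*(z + 7)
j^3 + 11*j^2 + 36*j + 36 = (j + 2)*(j + 3)*(j + 6)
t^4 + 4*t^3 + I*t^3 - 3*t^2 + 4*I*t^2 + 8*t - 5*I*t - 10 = (t - 1)*(t + 5)*(t - I)*(t + 2*I)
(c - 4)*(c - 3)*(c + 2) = c^3 - 5*c^2 - 2*c + 24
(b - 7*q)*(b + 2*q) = b^2 - 5*b*q - 14*q^2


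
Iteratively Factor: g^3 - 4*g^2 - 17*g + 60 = (g + 4)*(g^2 - 8*g + 15) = (g - 5)*(g + 4)*(g - 3)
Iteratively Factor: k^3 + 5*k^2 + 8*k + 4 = (k + 2)*(k^2 + 3*k + 2) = (k + 2)^2*(k + 1)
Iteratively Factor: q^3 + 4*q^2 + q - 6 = (q + 2)*(q^2 + 2*q - 3) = (q + 2)*(q + 3)*(q - 1)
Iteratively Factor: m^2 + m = (m + 1)*(m)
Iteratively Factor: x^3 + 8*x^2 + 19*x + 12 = (x + 1)*(x^2 + 7*x + 12) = (x + 1)*(x + 3)*(x + 4)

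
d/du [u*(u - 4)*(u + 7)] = 3*u^2 + 6*u - 28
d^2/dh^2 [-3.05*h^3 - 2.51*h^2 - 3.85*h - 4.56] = -18.3*h - 5.02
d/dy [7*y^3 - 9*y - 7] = 21*y^2 - 9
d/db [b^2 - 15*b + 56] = 2*b - 15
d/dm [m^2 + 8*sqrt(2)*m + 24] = 2*m + 8*sqrt(2)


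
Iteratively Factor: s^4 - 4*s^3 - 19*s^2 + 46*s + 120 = (s + 3)*(s^3 - 7*s^2 + 2*s + 40) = (s - 4)*(s + 3)*(s^2 - 3*s - 10) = (s - 5)*(s - 4)*(s + 3)*(s + 2)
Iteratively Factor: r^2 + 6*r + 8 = (r + 4)*(r + 2)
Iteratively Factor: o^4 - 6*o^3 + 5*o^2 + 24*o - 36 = (o - 2)*(o^3 - 4*o^2 - 3*o + 18) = (o - 2)*(o + 2)*(o^2 - 6*o + 9) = (o - 3)*(o - 2)*(o + 2)*(o - 3)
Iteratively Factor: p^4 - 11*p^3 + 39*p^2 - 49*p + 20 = (p - 5)*(p^3 - 6*p^2 + 9*p - 4) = (p - 5)*(p - 1)*(p^2 - 5*p + 4) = (p - 5)*(p - 4)*(p - 1)*(p - 1)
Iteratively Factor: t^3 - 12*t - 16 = (t + 2)*(t^2 - 2*t - 8) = (t - 4)*(t + 2)*(t + 2)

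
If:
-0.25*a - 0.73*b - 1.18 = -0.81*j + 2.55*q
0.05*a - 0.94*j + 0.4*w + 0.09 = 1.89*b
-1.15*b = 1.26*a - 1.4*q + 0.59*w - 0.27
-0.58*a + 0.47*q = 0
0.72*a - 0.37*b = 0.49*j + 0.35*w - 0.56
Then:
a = -0.18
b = -0.12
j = 0.57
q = -0.23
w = 0.55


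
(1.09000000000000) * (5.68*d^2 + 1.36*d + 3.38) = 6.1912*d^2 + 1.4824*d + 3.6842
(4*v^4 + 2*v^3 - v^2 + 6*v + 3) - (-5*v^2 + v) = 4*v^4 + 2*v^3 + 4*v^2 + 5*v + 3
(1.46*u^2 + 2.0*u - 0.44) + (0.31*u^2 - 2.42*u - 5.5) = 1.77*u^2 - 0.42*u - 5.94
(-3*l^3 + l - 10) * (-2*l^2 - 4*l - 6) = 6*l^5 + 12*l^4 + 16*l^3 + 16*l^2 + 34*l + 60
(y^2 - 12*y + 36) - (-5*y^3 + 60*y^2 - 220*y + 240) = 5*y^3 - 59*y^2 + 208*y - 204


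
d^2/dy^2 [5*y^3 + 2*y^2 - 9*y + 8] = 30*y + 4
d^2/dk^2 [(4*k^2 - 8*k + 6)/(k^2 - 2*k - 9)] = 84*(3*k^2 - 6*k + 13)/(k^6 - 6*k^5 - 15*k^4 + 100*k^3 + 135*k^2 - 486*k - 729)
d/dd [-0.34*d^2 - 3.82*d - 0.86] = -0.68*d - 3.82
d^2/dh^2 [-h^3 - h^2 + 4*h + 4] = -6*h - 2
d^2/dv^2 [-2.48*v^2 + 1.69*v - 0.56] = -4.96000000000000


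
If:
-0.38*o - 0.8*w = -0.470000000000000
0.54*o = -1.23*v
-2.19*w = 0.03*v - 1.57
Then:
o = -0.27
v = 0.12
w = 0.72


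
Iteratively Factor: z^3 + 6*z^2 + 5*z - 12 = (z + 3)*(z^2 + 3*z - 4) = (z + 3)*(z + 4)*(z - 1)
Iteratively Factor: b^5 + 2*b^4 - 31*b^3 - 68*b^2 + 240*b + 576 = (b - 4)*(b^4 + 6*b^3 - 7*b^2 - 96*b - 144) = (b - 4)^2*(b^3 + 10*b^2 + 33*b + 36) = (b - 4)^2*(b + 3)*(b^2 + 7*b + 12) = (b - 4)^2*(b + 3)*(b + 4)*(b + 3)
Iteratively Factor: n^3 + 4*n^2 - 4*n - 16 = (n - 2)*(n^2 + 6*n + 8) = (n - 2)*(n + 2)*(n + 4)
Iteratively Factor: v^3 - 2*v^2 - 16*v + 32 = (v - 2)*(v^2 - 16) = (v - 4)*(v - 2)*(v + 4)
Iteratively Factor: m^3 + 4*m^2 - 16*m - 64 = (m + 4)*(m^2 - 16) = (m - 4)*(m + 4)*(m + 4)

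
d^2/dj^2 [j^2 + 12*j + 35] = 2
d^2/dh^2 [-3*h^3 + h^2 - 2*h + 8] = 2 - 18*h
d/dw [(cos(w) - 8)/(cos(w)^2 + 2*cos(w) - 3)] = (cos(w)^2 - 16*cos(w) - 13)*sin(w)/(cos(w)^2 + 2*cos(w) - 3)^2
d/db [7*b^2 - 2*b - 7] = 14*b - 2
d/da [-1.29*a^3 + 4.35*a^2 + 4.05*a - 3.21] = -3.87*a^2 + 8.7*a + 4.05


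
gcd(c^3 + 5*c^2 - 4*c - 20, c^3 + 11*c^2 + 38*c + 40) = c^2 + 7*c + 10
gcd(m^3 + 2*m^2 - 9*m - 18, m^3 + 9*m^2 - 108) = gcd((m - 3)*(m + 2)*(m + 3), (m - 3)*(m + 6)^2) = m - 3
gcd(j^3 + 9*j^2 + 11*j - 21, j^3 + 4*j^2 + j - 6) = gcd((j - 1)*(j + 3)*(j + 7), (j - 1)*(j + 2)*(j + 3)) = j^2 + 2*j - 3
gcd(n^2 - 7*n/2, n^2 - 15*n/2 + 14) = n - 7/2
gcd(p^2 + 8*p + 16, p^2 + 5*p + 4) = p + 4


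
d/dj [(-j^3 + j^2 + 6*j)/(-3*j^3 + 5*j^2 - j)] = (-2*j^2 + 38*j - 31)/(9*j^4 - 30*j^3 + 31*j^2 - 10*j + 1)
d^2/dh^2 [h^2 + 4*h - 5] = 2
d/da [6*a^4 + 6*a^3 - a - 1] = 24*a^3 + 18*a^2 - 1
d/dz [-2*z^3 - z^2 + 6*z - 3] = -6*z^2 - 2*z + 6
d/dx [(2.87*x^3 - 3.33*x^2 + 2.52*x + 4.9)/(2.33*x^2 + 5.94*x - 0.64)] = (6.6871*x^4 + 34.0956*x^3 - 31.1622*x^2 - 18.5716*x - 30.7188)/(5.4289*x^4 + 27.6804*x^3 + 32.3012*x^2 - 7.6032*x + 0.4096)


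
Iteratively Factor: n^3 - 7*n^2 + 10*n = (n)*(n^2 - 7*n + 10) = n*(n - 2)*(n - 5)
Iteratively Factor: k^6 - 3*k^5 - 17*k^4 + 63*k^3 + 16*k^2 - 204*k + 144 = (k - 3)*(k^5 - 17*k^3 + 12*k^2 + 52*k - 48) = (k - 3)*(k - 2)*(k^4 + 2*k^3 - 13*k^2 - 14*k + 24) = (k - 3)*(k - 2)*(k + 2)*(k^3 - 13*k + 12) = (k - 3)*(k - 2)*(k - 1)*(k + 2)*(k^2 + k - 12) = (k - 3)*(k - 2)*(k - 1)*(k + 2)*(k + 4)*(k - 3)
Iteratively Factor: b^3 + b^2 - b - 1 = (b + 1)*(b^2 - 1) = (b + 1)^2*(b - 1)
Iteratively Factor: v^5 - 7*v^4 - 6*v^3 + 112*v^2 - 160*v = (v - 2)*(v^4 - 5*v^3 - 16*v^2 + 80*v) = (v - 4)*(v - 2)*(v^3 - v^2 - 20*v) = (v - 4)*(v - 2)*(v + 4)*(v^2 - 5*v) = (v - 5)*(v - 4)*(v - 2)*(v + 4)*(v)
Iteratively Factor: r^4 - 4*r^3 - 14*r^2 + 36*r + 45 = (r + 1)*(r^3 - 5*r^2 - 9*r + 45) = (r - 5)*(r + 1)*(r^2 - 9) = (r - 5)*(r + 1)*(r + 3)*(r - 3)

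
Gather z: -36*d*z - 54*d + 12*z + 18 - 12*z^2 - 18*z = -54*d - 12*z^2 + z*(-36*d - 6) + 18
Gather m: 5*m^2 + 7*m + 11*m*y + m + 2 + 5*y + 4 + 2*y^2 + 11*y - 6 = 5*m^2 + m*(11*y + 8) + 2*y^2 + 16*y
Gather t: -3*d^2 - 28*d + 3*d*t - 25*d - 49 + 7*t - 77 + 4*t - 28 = -3*d^2 - 53*d + t*(3*d + 11) - 154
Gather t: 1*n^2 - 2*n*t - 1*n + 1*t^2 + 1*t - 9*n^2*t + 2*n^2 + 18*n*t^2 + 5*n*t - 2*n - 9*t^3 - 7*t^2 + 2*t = 3*n^2 - 3*n - 9*t^3 + t^2*(18*n - 6) + t*(-9*n^2 + 3*n + 3)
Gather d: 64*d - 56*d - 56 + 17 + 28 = 8*d - 11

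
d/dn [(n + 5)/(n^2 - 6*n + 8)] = (n^2 - 6*n - 2*(n - 3)*(n + 5) + 8)/(n^2 - 6*n + 8)^2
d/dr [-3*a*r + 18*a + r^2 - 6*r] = -3*a + 2*r - 6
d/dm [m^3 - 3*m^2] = 3*m*(m - 2)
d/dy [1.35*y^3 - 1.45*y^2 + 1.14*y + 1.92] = 4.05*y^2 - 2.9*y + 1.14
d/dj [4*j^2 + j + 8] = 8*j + 1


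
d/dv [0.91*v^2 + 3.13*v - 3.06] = 1.82*v + 3.13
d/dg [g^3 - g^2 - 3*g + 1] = 3*g^2 - 2*g - 3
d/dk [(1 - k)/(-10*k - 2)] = 3/(25*k^2 + 10*k + 1)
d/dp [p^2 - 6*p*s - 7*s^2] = 2*p - 6*s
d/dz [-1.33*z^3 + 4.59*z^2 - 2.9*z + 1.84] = -3.99*z^2 + 9.18*z - 2.9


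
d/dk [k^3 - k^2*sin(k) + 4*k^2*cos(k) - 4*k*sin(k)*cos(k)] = -4*k^2*sin(k) - k^2*cos(k) + 3*k^2 - 2*k*sin(k) + 8*k*cos(k) - 4*k*cos(2*k) - 2*sin(2*k)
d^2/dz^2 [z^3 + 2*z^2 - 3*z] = 6*z + 4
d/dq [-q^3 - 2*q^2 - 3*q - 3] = -3*q^2 - 4*q - 3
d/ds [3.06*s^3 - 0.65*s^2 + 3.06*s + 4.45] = 9.18*s^2 - 1.3*s + 3.06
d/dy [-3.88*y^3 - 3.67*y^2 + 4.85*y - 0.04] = -11.64*y^2 - 7.34*y + 4.85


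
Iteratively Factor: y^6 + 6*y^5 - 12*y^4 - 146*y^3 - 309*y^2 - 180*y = (y + 3)*(y^5 + 3*y^4 - 21*y^3 - 83*y^2 - 60*y) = (y + 3)*(y + 4)*(y^4 - y^3 - 17*y^2 - 15*y) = (y - 5)*(y + 3)*(y + 4)*(y^3 + 4*y^2 + 3*y) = y*(y - 5)*(y + 3)*(y + 4)*(y^2 + 4*y + 3) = y*(y - 5)*(y + 3)^2*(y + 4)*(y + 1)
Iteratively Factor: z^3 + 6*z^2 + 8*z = (z + 4)*(z^2 + 2*z) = z*(z + 4)*(z + 2)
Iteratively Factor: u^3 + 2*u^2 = (u + 2)*(u^2) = u*(u + 2)*(u)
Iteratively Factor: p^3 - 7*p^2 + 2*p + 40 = (p + 2)*(p^2 - 9*p + 20) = (p - 5)*(p + 2)*(p - 4)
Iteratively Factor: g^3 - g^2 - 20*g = (g + 4)*(g^2 - 5*g) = g*(g + 4)*(g - 5)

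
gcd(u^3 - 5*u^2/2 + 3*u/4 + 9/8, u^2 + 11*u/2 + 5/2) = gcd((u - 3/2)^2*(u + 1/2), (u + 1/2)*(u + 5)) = u + 1/2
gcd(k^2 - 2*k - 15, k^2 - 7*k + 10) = k - 5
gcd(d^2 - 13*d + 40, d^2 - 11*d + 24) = d - 8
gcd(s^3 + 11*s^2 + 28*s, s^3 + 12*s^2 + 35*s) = s^2 + 7*s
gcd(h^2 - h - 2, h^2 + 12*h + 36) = 1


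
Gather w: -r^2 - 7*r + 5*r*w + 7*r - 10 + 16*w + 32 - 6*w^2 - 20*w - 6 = -r^2 - 6*w^2 + w*(5*r - 4) + 16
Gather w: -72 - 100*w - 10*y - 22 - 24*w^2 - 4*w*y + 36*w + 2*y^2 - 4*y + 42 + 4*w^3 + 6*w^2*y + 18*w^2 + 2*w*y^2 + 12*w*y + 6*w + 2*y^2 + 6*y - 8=4*w^3 + w^2*(6*y - 6) + w*(2*y^2 + 8*y - 58) + 4*y^2 - 8*y - 60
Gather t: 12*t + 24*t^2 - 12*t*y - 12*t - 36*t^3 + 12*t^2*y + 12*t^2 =-36*t^3 + t^2*(12*y + 36) - 12*t*y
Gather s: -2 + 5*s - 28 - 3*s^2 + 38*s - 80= -3*s^2 + 43*s - 110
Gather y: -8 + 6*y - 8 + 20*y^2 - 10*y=20*y^2 - 4*y - 16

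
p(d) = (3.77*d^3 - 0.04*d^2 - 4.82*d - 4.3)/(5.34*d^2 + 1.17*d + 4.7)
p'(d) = (-10.68*d - 1.17)*(3.77*d^3 - 0.04*d^2 - 4.82*d - 4.3)/(5.34*d^2 + 1.17*d + 4.7)^2 + (11.31*d^2 - 0.08*d - 4.82)/(5.34*d^2 + 1.17*d + 4.7)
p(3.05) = 1.51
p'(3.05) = 0.85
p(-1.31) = -0.53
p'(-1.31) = 0.64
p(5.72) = 3.61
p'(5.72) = 0.75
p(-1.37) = -0.57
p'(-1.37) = 0.68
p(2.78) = 1.28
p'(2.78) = 0.87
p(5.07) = 3.12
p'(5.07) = 0.76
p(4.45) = 2.64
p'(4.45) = 0.78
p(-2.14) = -1.17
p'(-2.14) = 0.82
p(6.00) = 3.82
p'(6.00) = 0.75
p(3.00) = 1.47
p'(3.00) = 0.85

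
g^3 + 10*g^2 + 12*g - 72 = (g - 2)*(g + 6)^2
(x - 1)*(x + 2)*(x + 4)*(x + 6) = x^4 + 11*x^3 + 32*x^2 + 4*x - 48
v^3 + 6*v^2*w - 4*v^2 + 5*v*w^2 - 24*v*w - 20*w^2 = (v - 4)*(v + w)*(v + 5*w)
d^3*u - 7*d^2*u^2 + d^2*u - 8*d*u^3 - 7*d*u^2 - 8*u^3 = (d - 8*u)*(d + u)*(d*u + u)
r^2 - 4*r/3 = r*(r - 4/3)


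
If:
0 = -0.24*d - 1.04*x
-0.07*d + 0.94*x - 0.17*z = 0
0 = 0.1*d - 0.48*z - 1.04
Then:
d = 1.14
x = -0.26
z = -1.93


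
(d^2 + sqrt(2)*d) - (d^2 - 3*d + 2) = sqrt(2)*d + 3*d - 2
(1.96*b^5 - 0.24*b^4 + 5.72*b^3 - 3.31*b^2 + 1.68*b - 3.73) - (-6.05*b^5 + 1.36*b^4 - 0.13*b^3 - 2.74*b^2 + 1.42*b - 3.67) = 8.01*b^5 - 1.6*b^4 + 5.85*b^3 - 0.57*b^2 + 0.26*b - 0.0600000000000001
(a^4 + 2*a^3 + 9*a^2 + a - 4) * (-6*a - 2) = -6*a^5 - 14*a^4 - 58*a^3 - 24*a^2 + 22*a + 8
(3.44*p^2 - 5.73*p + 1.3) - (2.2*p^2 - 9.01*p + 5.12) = 1.24*p^2 + 3.28*p - 3.82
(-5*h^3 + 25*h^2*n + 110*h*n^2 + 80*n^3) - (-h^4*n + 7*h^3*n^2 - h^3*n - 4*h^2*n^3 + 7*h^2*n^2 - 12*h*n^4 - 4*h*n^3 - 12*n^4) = h^4*n - 7*h^3*n^2 + h^3*n - 5*h^3 + 4*h^2*n^3 - 7*h^2*n^2 + 25*h^2*n + 12*h*n^4 + 4*h*n^3 + 110*h*n^2 + 12*n^4 + 80*n^3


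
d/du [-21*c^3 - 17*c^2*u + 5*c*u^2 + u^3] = -17*c^2 + 10*c*u + 3*u^2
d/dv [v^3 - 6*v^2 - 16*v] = 3*v^2 - 12*v - 16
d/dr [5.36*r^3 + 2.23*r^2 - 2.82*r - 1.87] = 16.08*r^2 + 4.46*r - 2.82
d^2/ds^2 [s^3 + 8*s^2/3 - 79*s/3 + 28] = 6*s + 16/3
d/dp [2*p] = 2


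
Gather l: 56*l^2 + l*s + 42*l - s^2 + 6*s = 56*l^2 + l*(s + 42) - s^2 + 6*s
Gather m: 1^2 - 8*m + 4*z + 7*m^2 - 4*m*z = 7*m^2 + m*(-4*z - 8) + 4*z + 1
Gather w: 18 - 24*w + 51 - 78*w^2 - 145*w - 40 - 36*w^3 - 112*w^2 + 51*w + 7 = -36*w^3 - 190*w^2 - 118*w + 36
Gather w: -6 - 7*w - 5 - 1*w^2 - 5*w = -w^2 - 12*w - 11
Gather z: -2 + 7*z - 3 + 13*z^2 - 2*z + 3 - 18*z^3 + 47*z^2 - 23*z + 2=-18*z^3 + 60*z^2 - 18*z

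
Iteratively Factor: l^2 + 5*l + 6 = (l + 3)*(l + 2)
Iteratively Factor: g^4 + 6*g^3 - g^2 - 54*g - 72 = (g + 2)*(g^3 + 4*g^2 - 9*g - 36) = (g + 2)*(g + 3)*(g^2 + g - 12) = (g - 3)*(g + 2)*(g + 3)*(g + 4)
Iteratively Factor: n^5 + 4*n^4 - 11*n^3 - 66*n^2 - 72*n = (n + 3)*(n^4 + n^3 - 14*n^2 - 24*n) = (n + 3)^2*(n^3 - 2*n^2 - 8*n) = (n + 2)*(n + 3)^2*(n^2 - 4*n) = (n - 4)*(n + 2)*(n + 3)^2*(n)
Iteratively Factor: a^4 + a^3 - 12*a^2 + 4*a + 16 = (a + 1)*(a^3 - 12*a + 16) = (a + 1)*(a + 4)*(a^2 - 4*a + 4) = (a - 2)*(a + 1)*(a + 4)*(a - 2)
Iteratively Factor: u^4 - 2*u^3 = (u)*(u^3 - 2*u^2) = u^2*(u^2 - 2*u) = u^2*(u - 2)*(u)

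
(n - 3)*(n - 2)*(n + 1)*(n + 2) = n^4 - 2*n^3 - 7*n^2 + 8*n + 12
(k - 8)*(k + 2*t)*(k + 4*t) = k^3 + 6*k^2*t - 8*k^2 + 8*k*t^2 - 48*k*t - 64*t^2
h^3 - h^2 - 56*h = h*(h - 8)*(h + 7)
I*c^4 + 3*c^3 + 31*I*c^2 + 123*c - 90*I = (c - 5*I)*(c - 3*I)*(c + 6*I)*(I*c + 1)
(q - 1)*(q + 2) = q^2 + q - 2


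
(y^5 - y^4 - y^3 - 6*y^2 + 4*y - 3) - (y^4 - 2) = y^5 - 2*y^4 - y^3 - 6*y^2 + 4*y - 1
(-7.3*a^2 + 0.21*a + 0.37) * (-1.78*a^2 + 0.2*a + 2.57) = 12.994*a^4 - 1.8338*a^3 - 19.3776*a^2 + 0.6137*a + 0.9509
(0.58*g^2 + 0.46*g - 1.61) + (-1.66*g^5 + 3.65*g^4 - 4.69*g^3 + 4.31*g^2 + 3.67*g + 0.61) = -1.66*g^5 + 3.65*g^4 - 4.69*g^3 + 4.89*g^2 + 4.13*g - 1.0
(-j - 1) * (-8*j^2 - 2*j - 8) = 8*j^3 + 10*j^2 + 10*j + 8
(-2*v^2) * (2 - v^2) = 2*v^4 - 4*v^2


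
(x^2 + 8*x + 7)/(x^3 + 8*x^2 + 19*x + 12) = (x + 7)/(x^2 + 7*x + 12)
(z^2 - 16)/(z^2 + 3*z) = (z^2 - 16)/(z*(z + 3))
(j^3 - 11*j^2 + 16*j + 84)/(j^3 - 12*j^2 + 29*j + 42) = (j + 2)/(j + 1)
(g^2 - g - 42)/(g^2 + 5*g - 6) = (g - 7)/(g - 1)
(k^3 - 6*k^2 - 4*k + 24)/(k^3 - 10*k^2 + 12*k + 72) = (k - 2)/(k - 6)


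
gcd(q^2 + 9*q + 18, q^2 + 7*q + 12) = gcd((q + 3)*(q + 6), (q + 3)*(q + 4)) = q + 3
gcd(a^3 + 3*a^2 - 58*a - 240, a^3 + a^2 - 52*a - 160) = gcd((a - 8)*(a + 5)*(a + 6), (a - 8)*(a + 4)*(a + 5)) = a^2 - 3*a - 40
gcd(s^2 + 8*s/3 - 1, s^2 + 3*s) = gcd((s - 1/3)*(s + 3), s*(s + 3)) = s + 3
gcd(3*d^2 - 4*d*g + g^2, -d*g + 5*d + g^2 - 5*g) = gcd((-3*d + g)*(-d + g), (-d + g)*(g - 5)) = d - g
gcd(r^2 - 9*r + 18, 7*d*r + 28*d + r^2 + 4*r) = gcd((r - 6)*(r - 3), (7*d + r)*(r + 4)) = 1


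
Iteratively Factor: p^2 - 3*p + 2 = (p - 2)*(p - 1)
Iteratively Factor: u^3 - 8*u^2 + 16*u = (u - 4)*(u^2 - 4*u) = (u - 4)^2*(u)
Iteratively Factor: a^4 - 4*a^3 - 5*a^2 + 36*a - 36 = (a - 3)*(a^3 - a^2 - 8*a + 12) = (a - 3)*(a + 3)*(a^2 - 4*a + 4) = (a - 3)*(a - 2)*(a + 3)*(a - 2)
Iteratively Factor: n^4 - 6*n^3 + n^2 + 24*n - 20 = (n - 5)*(n^3 - n^2 - 4*n + 4) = (n - 5)*(n - 1)*(n^2 - 4) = (n - 5)*(n - 2)*(n - 1)*(n + 2)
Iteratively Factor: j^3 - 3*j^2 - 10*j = (j + 2)*(j^2 - 5*j) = (j - 5)*(j + 2)*(j)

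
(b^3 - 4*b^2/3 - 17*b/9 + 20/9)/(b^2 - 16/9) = (3*b^2 - 8*b + 5)/(3*b - 4)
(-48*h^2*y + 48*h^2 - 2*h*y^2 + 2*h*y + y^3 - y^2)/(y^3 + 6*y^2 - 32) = (-48*h^2*y + 48*h^2 - 2*h*y^2 + 2*h*y + y^3 - y^2)/(y^3 + 6*y^2 - 32)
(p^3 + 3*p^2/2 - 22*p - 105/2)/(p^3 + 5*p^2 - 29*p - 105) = (p + 7/2)/(p + 7)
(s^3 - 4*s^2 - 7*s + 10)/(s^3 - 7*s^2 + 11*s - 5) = (s + 2)/(s - 1)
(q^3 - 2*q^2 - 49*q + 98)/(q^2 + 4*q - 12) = (q^2 - 49)/(q + 6)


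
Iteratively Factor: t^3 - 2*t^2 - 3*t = (t - 3)*(t^2 + t) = (t - 3)*(t + 1)*(t)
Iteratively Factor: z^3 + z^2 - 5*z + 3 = (z - 1)*(z^2 + 2*z - 3) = (z - 1)^2*(z + 3)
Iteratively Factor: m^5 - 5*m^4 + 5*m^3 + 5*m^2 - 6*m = (m + 1)*(m^4 - 6*m^3 + 11*m^2 - 6*m) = (m - 1)*(m + 1)*(m^3 - 5*m^2 + 6*m) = (m - 2)*(m - 1)*(m + 1)*(m^2 - 3*m) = m*(m - 2)*(m - 1)*(m + 1)*(m - 3)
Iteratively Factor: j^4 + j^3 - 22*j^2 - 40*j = (j + 4)*(j^3 - 3*j^2 - 10*j) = j*(j + 4)*(j^2 - 3*j - 10) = j*(j - 5)*(j + 4)*(j + 2)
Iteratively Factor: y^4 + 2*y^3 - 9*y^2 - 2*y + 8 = (y - 2)*(y^3 + 4*y^2 - y - 4) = (y - 2)*(y - 1)*(y^2 + 5*y + 4) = (y - 2)*(y - 1)*(y + 4)*(y + 1)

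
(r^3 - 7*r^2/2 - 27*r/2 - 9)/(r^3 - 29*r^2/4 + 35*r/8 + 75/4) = 4*(2*r^2 + 5*r + 3)/(8*r^2 - 10*r - 25)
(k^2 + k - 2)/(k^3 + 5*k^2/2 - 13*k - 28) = 2*(k - 1)/(2*k^2 + k - 28)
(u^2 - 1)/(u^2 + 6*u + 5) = (u - 1)/(u + 5)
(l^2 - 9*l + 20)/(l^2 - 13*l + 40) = (l - 4)/(l - 8)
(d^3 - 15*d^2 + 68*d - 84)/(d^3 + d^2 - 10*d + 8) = (d^2 - 13*d + 42)/(d^2 + 3*d - 4)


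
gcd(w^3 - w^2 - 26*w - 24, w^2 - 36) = w - 6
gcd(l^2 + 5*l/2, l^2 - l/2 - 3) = 1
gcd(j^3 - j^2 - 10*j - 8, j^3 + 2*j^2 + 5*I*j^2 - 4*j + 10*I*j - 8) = j + 2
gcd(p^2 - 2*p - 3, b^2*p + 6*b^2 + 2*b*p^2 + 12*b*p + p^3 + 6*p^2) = 1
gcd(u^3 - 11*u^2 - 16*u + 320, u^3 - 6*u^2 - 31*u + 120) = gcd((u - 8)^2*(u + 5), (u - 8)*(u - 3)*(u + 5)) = u^2 - 3*u - 40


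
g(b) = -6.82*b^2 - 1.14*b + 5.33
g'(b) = -13.64*b - 1.14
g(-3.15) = -58.75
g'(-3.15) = 41.83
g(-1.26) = -4.06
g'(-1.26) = 16.05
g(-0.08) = 5.38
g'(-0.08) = -0.05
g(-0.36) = 4.86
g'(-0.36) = 3.77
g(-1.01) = -0.48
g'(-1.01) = 12.64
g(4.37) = -129.89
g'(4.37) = -60.75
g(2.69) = -47.09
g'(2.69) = -37.83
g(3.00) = -59.47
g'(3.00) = -42.06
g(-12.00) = -963.07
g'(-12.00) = 162.54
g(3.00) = -59.47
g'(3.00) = -42.06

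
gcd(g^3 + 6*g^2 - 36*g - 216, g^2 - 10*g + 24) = g - 6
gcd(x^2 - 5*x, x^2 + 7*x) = x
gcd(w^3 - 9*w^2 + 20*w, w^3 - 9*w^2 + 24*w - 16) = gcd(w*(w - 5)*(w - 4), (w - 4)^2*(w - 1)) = w - 4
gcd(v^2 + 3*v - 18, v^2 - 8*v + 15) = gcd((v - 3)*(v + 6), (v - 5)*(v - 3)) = v - 3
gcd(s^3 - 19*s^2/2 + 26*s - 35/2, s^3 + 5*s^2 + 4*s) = 1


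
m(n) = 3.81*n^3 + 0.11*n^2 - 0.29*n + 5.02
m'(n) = 11.43*n^2 + 0.22*n - 0.29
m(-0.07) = 5.04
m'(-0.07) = -0.25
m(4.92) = 460.01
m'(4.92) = 277.47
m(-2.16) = -32.24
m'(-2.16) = 52.56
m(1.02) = 8.88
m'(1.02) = 11.83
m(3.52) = 171.53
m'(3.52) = 142.11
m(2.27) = 49.49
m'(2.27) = 59.11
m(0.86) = 7.28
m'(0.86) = 8.35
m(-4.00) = -235.90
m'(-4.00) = 181.71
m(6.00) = 830.20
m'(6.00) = 412.51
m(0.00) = 5.02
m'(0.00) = -0.29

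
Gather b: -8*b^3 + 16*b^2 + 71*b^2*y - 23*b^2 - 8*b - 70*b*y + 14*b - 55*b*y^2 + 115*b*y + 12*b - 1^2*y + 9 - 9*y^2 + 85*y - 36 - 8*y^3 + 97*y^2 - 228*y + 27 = -8*b^3 + b^2*(71*y - 7) + b*(-55*y^2 + 45*y + 18) - 8*y^3 + 88*y^2 - 144*y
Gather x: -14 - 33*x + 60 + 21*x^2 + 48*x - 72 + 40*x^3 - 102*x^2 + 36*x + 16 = 40*x^3 - 81*x^2 + 51*x - 10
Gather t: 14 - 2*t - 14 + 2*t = 0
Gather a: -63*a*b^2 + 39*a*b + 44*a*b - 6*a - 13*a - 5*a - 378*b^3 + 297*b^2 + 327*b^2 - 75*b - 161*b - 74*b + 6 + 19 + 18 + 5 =a*(-63*b^2 + 83*b - 24) - 378*b^3 + 624*b^2 - 310*b + 48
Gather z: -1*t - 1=-t - 1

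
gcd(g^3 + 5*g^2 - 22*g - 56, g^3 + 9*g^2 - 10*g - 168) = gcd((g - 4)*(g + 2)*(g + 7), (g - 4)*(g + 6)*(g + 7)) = g^2 + 3*g - 28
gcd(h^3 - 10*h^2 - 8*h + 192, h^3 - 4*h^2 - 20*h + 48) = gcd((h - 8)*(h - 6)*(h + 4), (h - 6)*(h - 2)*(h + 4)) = h^2 - 2*h - 24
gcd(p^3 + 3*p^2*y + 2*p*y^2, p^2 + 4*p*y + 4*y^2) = p + 2*y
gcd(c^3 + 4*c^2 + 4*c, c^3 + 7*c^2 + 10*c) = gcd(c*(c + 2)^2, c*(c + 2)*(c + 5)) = c^2 + 2*c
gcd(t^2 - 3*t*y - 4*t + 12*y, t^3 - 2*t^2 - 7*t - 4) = t - 4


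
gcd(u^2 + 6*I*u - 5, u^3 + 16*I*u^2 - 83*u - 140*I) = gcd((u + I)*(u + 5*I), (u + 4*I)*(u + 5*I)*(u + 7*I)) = u + 5*I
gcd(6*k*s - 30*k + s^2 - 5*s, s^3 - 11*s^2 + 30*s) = s - 5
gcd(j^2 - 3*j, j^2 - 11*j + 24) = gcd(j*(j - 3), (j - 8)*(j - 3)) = j - 3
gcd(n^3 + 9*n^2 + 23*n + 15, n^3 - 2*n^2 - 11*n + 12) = n + 3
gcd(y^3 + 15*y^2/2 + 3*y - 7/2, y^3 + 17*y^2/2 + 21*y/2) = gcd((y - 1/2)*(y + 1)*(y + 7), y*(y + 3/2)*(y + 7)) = y + 7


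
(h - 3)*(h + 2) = h^2 - h - 6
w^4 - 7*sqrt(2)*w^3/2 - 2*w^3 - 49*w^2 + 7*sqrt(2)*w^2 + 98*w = w*(w - 2)*(w - 7*sqrt(2))*(w + 7*sqrt(2)/2)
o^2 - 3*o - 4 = (o - 4)*(o + 1)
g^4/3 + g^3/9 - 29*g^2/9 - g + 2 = (g/3 + 1)*(g - 3)*(g - 2/3)*(g + 1)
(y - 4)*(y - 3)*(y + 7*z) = y^3 + 7*y^2*z - 7*y^2 - 49*y*z + 12*y + 84*z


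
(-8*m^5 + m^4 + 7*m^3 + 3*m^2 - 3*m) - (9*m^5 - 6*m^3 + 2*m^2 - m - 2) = -17*m^5 + m^4 + 13*m^3 + m^2 - 2*m + 2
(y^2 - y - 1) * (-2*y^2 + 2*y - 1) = -2*y^4 + 4*y^3 - y^2 - y + 1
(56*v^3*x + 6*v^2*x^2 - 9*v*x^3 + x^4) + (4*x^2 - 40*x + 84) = 56*v^3*x + 6*v^2*x^2 - 9*v*x^3 + x^4 + 4*x^2 - 40*x + 84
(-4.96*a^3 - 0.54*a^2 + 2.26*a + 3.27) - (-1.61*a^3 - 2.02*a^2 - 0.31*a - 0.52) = -3.35*a^3 + 1.48*a^2 + 2.57*a + 3.79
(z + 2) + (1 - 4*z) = 3 - 3*z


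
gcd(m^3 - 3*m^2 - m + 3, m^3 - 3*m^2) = m - 3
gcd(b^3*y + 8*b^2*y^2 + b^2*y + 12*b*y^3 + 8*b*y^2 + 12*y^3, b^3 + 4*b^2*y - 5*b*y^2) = 1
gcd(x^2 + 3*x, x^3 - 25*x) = x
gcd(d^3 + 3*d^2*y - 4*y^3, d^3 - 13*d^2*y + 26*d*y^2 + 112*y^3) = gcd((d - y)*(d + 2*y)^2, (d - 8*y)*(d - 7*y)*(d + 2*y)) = d + 2*y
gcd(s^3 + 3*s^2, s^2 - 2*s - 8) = 1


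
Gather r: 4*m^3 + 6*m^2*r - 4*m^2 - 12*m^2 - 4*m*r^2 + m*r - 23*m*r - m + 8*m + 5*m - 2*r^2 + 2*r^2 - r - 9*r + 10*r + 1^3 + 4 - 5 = 4*m^3 - 16*m^2 - 4*m*r^2 + 12*m + r*(6*m^2 - 22*m)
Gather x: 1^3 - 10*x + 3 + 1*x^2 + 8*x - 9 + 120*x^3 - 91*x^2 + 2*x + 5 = 120*x^3 - 90*x^2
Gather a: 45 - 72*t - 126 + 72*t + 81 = 0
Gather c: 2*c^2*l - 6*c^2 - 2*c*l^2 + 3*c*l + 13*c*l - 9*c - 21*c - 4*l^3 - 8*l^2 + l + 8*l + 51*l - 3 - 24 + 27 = c^2*(2*l - 6) + c*(-2*l^2 + 16*l - 30) - 4*l^3 - 8*l^2 + 60*l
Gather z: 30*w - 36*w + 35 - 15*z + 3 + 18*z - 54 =-6*w + 3*z - 16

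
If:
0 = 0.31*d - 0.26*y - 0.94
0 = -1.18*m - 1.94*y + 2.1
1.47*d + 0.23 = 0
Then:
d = -0.16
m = 8.03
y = -3.80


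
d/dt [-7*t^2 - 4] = -14*t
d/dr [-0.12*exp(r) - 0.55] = -0.12*exp(r)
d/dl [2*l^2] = 4*l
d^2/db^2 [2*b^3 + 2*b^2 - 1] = 12*b + 4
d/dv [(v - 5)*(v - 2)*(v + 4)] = 3*v^2 - 6*v - 18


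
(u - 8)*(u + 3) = u^2 - 5*u - 24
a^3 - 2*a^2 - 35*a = a*(a - 7)*(a + 5)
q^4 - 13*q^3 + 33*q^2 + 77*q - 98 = (q - 7)^2*(q - 1)*(q + 2)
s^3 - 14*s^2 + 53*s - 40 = (s - 8)*(s - 5)*(s - 1)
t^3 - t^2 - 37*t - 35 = (t - 7)*(t + 1)*(t + 5)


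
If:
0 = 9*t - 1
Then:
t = 1/9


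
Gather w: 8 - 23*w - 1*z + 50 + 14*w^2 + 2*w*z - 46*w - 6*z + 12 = 14*w^2 + w*(2*z - 69) - 7*z + 70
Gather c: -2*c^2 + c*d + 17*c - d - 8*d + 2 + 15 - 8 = -2*c^2 + c*(d + 17) - 9*d + 9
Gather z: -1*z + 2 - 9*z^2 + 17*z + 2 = -9*z^2 + 16*z + 4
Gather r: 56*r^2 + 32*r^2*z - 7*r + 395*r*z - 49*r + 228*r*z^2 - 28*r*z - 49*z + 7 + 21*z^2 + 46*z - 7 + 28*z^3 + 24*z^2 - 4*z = r^2*(32*z + 56) + r*(228*z^2 + 367*z - 56) + 28*z^3 + 45*z^2 - 7*z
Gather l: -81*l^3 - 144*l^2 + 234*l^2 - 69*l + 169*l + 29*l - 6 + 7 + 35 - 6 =-81*l^3 + 90*l^2 + 129*l + 30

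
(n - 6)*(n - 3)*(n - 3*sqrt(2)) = n^3 - 9*n^2 - 3*sqrt(2)*n^2 + 18*n + 27*sqrt(2)*n - 54*sqrt(2)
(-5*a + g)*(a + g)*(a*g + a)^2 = -5*a^4*g^2 - 10*a^4*g - 5*a^4 - 4*a^3*g^3 - 8*a^3*g^2 - 4*a^3*g + a^2*g^4 + 2*a^2*g^3 + a^2*g^2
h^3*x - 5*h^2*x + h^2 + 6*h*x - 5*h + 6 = (h - 3)*(h - 2)*(h*x + 1)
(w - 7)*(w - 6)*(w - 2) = w^3 - 15*w^2 + 68*w - 84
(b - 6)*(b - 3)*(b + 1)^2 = b^4 - 7*b^3 + b^2 + 27*b + 18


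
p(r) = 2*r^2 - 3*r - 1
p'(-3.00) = -15.00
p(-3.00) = 26.00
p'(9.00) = 33.00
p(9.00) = 134.00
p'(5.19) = 17.76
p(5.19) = 37.30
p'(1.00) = 1.00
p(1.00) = -2.00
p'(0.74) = -0.04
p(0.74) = -2.12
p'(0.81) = 0.24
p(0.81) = -2.12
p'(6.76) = 24.04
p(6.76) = 70.12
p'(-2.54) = -13.16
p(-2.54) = 19.52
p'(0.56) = -0.76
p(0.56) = -2.05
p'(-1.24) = -7.96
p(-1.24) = 5.80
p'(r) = 4*r - 3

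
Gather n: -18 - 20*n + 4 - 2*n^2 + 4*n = -2*n^2 - 16*n - 14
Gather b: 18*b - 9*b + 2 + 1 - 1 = 9*b + 2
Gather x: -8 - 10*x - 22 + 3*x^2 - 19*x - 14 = 3*x^2 - 29*x - 44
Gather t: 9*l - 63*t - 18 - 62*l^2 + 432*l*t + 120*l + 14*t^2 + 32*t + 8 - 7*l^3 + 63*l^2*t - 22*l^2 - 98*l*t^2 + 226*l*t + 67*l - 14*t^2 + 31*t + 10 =-7*l^3 - 84*l^2 - 98*l*t^2 + 196*l + t*(63*l^2 + 658*l)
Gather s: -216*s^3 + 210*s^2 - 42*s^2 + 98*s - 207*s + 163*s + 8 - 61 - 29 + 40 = -216*s^3 + 168*s^2 + 54*s - 42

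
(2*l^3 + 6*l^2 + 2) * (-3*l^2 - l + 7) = -6*l^5 - 20*l^4 + 8*l^3 + 36*l^2 - 2*l + 14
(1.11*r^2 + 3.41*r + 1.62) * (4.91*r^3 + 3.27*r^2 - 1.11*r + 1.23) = 5.4501*r^5 + 20.3728*r^4 + 17.8728*r^3 + 2.8776*r^2 + 2.3961*r + 1.9926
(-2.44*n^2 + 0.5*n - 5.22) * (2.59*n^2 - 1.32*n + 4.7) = -6.3196*n^4 + 4.5158*n^3 - 25.6478*n^2 + 9.2404*n - 24.534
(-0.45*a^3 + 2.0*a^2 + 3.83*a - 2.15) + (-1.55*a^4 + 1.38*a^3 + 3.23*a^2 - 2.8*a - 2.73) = -1.55*a^4 + 0.93*a^3 + 5.23*a^2 + 1.03*a - 4.88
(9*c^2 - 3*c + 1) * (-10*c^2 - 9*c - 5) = -90*c^4 - 51*c^3 - 28*c^2 + 6*c - 5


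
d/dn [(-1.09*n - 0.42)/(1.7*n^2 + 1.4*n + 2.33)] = (1.853*n^2 + 1.428*n - 1.9517)/(2.89*n^4 + 4.76*n^3 + 9.882*n^2 + 6.524*n + 5.4289)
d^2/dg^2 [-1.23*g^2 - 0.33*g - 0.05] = -2.46000000000000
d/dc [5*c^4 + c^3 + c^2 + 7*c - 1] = 20*c^3 + 3*c^2 + 2*c + 7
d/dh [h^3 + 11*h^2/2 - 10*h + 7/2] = 3*h^2 + 11*h - 10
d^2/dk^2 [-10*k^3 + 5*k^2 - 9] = 10 - 60*k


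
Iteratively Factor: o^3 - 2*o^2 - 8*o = (o + 2)*(o^2 - 4*o) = (o - 4)*(o + 2)*(o)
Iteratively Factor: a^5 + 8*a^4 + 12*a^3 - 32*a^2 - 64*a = (a + 4)*(a^4 + 4*a^3 - 4*a^2 - 16*a) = a*(a + 4)*(a^3 + 4*a^2 - 4*a - 16) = a*(a + 4)^2*(a^2 - 4) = a*(a - 2)*(a + 4)^2*(a + 2)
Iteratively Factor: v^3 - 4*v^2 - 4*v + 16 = (v - 2)*(v^2 - 2*v - 8) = (v - 4)*(v - 2)*(v + 2)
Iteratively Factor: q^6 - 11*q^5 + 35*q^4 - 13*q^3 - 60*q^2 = (q - 5)*(q^5 - 6*q^4 + 5*q^3 + 12*q^2) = q*(q - 5)*(q^4 - 6*q^3 + 5*q^2 + 12*q) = q*(q - 5)*(q - 4)*(q^3 - 2*q^2 - 3*q) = q*(q - 5)*(q - 4)*(q - 3)*(q^2 + q) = q^2*(q - 5)*(q - 4)*(q - 3)*(q + 1)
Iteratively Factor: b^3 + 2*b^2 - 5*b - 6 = (b - 2)*(b^2 + 4*b + 3) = (b - 2)*(b + 3)*(b + 1)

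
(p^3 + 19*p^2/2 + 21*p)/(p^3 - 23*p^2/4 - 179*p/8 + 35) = 4*p*(p + 6)/(4*p^2 - 37*p + 40)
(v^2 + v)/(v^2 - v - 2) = v/(v - 2)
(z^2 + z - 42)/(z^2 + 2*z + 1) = (z^2 + z - 42)/(z^2 + 2*z + 1)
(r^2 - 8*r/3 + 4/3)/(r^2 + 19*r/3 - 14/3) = (r - 2)/(r + 7)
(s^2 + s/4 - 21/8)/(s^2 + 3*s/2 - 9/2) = (s + 7/4)/(s + 3)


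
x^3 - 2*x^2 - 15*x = x*(x - 5)*(x + 3)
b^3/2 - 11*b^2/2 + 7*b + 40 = (b/2 + 1)*(b - 8)*(b - 5)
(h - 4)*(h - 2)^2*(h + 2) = h^4 - 6*h^3 + 4*h^2 + 24*h - 32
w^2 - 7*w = w*(w - 7)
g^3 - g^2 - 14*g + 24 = (g - 3)*(g - 2)*(g + 4)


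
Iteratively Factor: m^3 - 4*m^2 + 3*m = (m - 1)*(m^2 - 3*m) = m*(m - 1)*(m - 3)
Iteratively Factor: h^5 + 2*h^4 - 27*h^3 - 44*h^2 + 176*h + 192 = (h + 4)*(h^4 - 2*h^3 - 19*h^2 + 32*h + 48) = (h + 4)^2*(h^3 - 6*h^2 + 5*h + 12) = (h - 4)*(h + 4)^2*(h^2 - 2*h - 3) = (h - 4)*(h + 1)*(h + 4)^2*(h - 3)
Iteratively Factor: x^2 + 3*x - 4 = (x + 4)*(x - 1)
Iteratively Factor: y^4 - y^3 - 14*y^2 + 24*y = (y)*(y^3 - y^2 - 14*y + 24) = y*(y - 3)*(y^2 + 2*y - 8) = y*(y - 3)*(y + 4)*(y - 2)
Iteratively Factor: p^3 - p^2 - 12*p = (p - 4)*(p^2 + 3*p) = (p - 4)*(p + 3)*(p)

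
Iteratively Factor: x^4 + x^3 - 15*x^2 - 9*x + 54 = (x - 2)*(x^3 + 3*x^2 - 9*x - 27) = (x - 2)*(x + 3)*(x^2 - 9) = (x - 3)*(x - 2)*(x + 3)*(x + 3)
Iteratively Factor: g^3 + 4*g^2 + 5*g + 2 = (g + 1)*(g^2 + 3*g + 2) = (g + 1)*(g + 2)*(g + 1)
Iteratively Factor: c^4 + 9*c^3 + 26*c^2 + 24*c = (c + 2)*(c^3 + 7*c^2 + 12*c) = c*(c + 2)*(c^2 + 7*c + 12) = c*(c + 2)*(c + 4)*(c + 3)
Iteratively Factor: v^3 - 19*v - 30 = (v + 3)*(v^2 - 3*v - 10) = (v + 2)*(v + 3)*(v - 5)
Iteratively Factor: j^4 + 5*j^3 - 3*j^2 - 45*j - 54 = (j - 3)*(j^3 + 8*j^2 + 21*j + 18) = (j - 3)*(j + 2)*(j^2 + 6*j + 9) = (j - 3)*(j + 2)*(j + 3)*(j + 3)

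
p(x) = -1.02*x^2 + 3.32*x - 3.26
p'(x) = 3.32 - 2.04*x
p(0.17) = -2.73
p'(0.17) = 2.97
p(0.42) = -2.05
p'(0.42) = 2.46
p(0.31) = -2.33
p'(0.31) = 2.69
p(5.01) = -12.23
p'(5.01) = -6.90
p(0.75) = -1.34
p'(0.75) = 1.79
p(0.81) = -1.24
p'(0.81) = 1.67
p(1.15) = -0.79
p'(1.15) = 0.97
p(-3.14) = -23.74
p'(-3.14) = 9.73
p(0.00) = -3.26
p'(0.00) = 3.32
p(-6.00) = -59.90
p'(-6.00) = 15.56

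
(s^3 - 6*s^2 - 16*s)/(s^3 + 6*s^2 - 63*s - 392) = s*(s + 2)/(s^2 + 14*s + 49)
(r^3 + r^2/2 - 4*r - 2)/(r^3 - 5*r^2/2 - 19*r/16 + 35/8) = 8*(2*r^2 + 5*r + 2)/(16*r^2 - 8*r - 35)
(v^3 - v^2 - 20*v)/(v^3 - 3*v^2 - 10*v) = (v + 4)/(v + 2)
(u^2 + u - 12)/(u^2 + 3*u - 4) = (u - 3)/(u - 1)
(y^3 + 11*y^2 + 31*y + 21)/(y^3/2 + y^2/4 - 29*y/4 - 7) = 4*(y^2 + 10*y + 21)/(2*y^2 - y - 28)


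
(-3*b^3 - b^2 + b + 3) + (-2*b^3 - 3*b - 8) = -5*b^3 - b^2 - 2*b - 5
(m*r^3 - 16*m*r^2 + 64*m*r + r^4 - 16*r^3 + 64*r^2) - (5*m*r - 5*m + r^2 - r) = m*r^3 - 16*m*r^2 + 59*m*r + 5*m + r^4 - 16*r^3 + 63*r^2 + r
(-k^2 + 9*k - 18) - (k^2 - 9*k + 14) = -2*k^2 + 18*k - 32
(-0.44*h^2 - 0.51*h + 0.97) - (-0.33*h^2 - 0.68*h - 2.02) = -0.11*h^2 + 0.17*h + 2.99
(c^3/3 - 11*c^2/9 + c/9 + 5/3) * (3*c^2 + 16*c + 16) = c^5 + 5*c^4/3 - 125*c^3/9 - 115*c^2/9 + 256*c/9 + 80/3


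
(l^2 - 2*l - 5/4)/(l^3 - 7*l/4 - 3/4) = (2*l - 5)/(2*l^2 - l - 3)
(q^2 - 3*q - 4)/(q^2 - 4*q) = (q + 1)/q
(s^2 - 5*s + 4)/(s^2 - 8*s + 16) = (s - 1)/(s - 4)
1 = 1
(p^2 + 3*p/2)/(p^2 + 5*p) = (p + 3/2)/(p + 5)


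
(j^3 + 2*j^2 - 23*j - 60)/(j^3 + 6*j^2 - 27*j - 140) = (j + 3)/(j + 7)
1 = 1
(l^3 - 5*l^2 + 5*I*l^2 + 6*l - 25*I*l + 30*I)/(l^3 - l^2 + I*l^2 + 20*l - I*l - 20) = (l^2 - 5*l + 6)/(l^2 - l*(1 + 4*I) + 4*I)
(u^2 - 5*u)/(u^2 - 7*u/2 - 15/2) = 2*u/(2*u + 3)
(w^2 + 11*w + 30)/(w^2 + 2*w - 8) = (w^2 + 11*w + 30)/(w^2 + 2*w - 8)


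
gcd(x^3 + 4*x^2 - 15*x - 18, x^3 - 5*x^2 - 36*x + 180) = x + 6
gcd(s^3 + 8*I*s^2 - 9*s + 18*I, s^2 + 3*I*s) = s + 3*I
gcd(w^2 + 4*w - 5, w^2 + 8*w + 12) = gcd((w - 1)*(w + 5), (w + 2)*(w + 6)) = 1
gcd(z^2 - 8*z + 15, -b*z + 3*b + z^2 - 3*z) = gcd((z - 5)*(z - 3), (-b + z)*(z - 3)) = z - 3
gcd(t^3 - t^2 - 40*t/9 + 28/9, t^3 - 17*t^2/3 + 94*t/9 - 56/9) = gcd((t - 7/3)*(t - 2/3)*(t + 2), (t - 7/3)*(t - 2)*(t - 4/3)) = t - 7/3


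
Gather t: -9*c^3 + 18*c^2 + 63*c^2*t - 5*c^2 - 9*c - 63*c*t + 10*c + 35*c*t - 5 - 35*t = -9*c^3 + 13*c^2 + c + t*(63*c^2 - 28*c - 35) - 5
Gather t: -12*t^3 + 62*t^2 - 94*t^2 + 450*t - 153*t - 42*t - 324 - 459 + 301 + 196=-12*t^3 - 32*t^2 + 255*t - 286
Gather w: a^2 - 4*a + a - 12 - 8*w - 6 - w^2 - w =a^2 - 3*a - w^2 - 9*w - 18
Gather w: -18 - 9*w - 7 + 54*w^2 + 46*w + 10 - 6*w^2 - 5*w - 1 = 48*w^2 + 32*w - 16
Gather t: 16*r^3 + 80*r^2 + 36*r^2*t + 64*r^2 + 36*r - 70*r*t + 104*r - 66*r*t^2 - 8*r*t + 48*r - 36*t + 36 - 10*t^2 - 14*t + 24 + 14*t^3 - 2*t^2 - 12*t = 16*r^3 + 144*r^2 + 188*r + 14*t^3 + t^2*(-66*r - 12) + t*(36*r^2 - 78*r - 62) + 60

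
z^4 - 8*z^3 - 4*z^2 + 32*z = z*(z - 8)*(z - 2)*(z + 2)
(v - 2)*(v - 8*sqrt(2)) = v^2 - 8*sqrt(2)*v - 2*v + 16*sqrt(2)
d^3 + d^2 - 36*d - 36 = (d - 6)*(d + 1)*(d + 6)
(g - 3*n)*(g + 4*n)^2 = g^3 + 5*g^2*n - 8*g*n^2 - 48*n^3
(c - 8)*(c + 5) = c^2 - 3*c - 40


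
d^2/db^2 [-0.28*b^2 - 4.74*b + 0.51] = -0.560000000000000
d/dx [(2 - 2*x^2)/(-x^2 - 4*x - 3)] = 8/(x^2 + 6*x + 9)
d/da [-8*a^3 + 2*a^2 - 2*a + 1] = -24*a^2 + 4*a - 2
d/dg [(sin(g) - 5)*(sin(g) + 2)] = (2*sin(g) - 3)*cos(g)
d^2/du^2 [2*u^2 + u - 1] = 4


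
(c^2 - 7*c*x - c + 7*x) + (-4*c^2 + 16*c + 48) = -3*c^2 - 7*c*x + 15*c + 7*x + 48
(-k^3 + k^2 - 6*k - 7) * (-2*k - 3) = 2*k^4 + k^3 + 9*k^2 + 32*k + 21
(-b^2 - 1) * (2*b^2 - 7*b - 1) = -2*b^4 + 7*b^3 - b^2 + 7*b + 1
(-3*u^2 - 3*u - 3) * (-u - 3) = 3*u^3 + 12*u^2 + 12*u + 9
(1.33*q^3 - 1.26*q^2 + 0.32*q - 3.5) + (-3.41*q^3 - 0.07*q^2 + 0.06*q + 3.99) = -2.08*q^3 - 1.33*q^2 + 0.38*q + 0.49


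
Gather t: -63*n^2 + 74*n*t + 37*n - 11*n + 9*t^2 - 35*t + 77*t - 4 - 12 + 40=-63*n^2 + 26*n + 9*t^2 + t*(74*n + 42) + 24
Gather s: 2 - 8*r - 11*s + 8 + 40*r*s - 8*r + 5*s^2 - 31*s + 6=-16*r + 5*s^2 + s*(40*r - 42) + 16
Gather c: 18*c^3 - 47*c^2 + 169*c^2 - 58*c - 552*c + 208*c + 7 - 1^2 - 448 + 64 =18*c^3 + 122*c^2 - 402*c - 378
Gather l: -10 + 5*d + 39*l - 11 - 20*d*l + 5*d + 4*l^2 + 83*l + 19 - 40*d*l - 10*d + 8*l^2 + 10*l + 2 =12*l^2 + l*(132 - 60*d)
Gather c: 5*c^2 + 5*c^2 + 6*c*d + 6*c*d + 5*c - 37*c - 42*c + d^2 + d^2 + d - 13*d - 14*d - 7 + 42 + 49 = 10*c^2 + c*(12*d - 74) + 2*d^2 - 26*d + 84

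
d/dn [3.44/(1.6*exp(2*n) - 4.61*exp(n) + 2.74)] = (15.8584 - 11.008*exp(n))*exp(n)/(1.6*exp(2*n) - 4.61*exp(n) + 2.74)^2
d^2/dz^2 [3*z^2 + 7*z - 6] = 6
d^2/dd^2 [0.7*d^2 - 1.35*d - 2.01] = 1.40000000000000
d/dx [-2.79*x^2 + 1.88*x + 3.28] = 1.88 - 5.58*x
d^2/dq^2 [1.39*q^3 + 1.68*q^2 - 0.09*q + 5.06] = 8.34*q + 3.36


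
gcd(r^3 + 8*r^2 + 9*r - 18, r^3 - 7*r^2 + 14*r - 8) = r - 1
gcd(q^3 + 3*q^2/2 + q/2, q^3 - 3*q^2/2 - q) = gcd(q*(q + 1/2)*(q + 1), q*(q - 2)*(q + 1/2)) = q^2 + q/2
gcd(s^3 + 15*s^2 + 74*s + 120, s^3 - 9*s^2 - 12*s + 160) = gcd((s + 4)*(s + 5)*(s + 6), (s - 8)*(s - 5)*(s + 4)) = s + 4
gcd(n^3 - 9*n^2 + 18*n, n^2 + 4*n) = n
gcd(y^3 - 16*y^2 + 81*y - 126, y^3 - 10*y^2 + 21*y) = y^2 - 10*y + 21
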